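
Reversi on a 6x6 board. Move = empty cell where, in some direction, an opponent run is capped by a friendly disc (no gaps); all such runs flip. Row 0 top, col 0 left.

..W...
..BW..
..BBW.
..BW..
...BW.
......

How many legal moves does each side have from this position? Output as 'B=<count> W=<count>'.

-- B to move --
(0,1): no bracket -> illegal
(0,3): flips 1 -> legal
(0,4): flips 1 -> legal
(1,1): no bracket -> illegal
(1,4): flips 1 -> legal
(1,5): no bracket -> illegal
(2,5): flips 1 -> legal
(3,4): flips 1 -> legal
(3,5): no bracket -> illegal
(4,2): no bracket -> illegal
(4,5): flips 1 -> legal
(5,3): no bracket -> illegal
(5,4): no bracket -> illegal
(5,5): flips 2 -> legal
B mobility = 7
-- W to move --
(0,1): no bracket -> illegal
(0,3): no bracket -> illegal
(1,1): flips 2 -> legal
(1,4): no bracket -> illegal
(2,1): flips 2 -> legal
(3,1): flips 2 -> legal
(3,4): no bracket -> illegal
(4,1): no bracket -> illegal
(4,2): flips 4 -> legal
(5,2): no bracket -> illegal
(5,3): flips 1 -> legal
(5,4): no bracket -> illegal
W mobility = 5

Answer: B=7 W=5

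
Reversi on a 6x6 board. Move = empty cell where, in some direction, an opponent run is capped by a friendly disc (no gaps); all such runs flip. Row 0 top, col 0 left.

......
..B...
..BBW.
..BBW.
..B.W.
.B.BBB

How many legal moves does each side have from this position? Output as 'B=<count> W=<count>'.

-- B to move --
(1,3): no bracket -> illegal
(1,4): flips 3 -> legal
(1,5): flips 1 -> legal
(2,5): flips 1 -> legal
(3,5): flips 2 -> legal
(4,3): no bracket -> illegal
(4,5): flips 1 -> legal
B mobility = 5
-- W to move --
(0,1): flips 2 -> legal
(0,2): no bracket -> illegal
(0,3): no bracket -> illegal
(1,1): flips 2 -> legal
(1,3): no bracket -> illegal
(1,4): no bracket -> illegal
(2,1): flips 2 -> legal
(3,1): flips 2 -> legal
(4,0): no bracket -> illegal
(4,1): no bracket -> illegal
(4,3): no bracket -> illegal
(4,5): no bracket -> illegal
(5,0): no bracket -> illegal
(5,2): no bracket -> illegal
W mobility = 4

Answer: B=5 W=4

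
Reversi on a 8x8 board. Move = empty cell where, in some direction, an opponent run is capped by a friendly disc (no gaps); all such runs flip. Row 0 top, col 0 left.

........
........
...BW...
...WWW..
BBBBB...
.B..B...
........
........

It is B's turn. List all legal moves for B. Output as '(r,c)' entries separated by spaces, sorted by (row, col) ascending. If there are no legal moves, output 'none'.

Answer: (1,4) (1,5) (2,2) (2,5) (2,6) (4,5)

Derivation:
(1,3): no bracket -> illegal
(1,4): flips 2 -> legal
(1,5): flips 2 -> legal
(2,2): flips 1 -> legal
(2,5): flips 2 -> legal
(2,6): flips 1 -> legal
(3,2): no bracket -> illegal
(3,6): no bracket -> illegal
(4,5): flips 1 -> legal
(4,6): no bracket -> illegal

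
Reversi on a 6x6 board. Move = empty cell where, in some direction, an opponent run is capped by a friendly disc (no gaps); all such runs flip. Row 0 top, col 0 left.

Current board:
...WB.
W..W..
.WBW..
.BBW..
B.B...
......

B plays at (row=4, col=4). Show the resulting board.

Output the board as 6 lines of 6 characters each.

Answer: ...WB.
W..W..
.WBW..
.BBB..
B.B.B.
......

Derivation:
Place B at (4,4); scan 8 dirs for brackets.
Dir NW: opp run (3,3) capped by B -> flip
Dir N: first cell '.' (not opp) -> no flip
Dir NE: first cell '.' (not opp) -> no flip
Dir W: first cell '.' (not opp) -> no flip
Dir E: first cell '.' (not opp) -> no flip
Dir SW: first cell '.' (not opp) -> no flip
Dir S: first cell '.' (not opp) -> no flip
Dir SE: first cell '.' (not opp) -> no flip
All flips: (3,3)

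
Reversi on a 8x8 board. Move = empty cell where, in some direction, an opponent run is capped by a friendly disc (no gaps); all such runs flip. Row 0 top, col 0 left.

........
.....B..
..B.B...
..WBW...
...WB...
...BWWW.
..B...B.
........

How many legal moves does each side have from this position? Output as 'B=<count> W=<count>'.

-- B to move --
(2,1): no bracket -> illegal
(2,3): no bracket -> illegal
(2,5): no bracket -> illegal
(3,1): flips 1 -> legal
(3,5): flips 1 -> legal
(4,1): no bracket -> illegal
(4,2): flips 2 -> legal
(4,5): no bracket -> illegal
(4,6): flips 1 -> legal
(4,7): no bracket -> illegal
(5,2): no bracket -> illegal
(5,7): flips 3 -> legal
(6,3): no bracket -> illegal
(6,4): flips 1 -> legal
(6,5): no bracket -> illegal
(6,7): no bracket -> illegal
B mobility = 6
-- W to move --
(0,4): no bracket -> illegal
(0,5): no bracket -> illegal
(0,6): no bracket -> illegal
(1,1): flips 3 -> legal
(1,2): flips 1 -> legal
(1,3): no bracket -> illegal
(1,4): flips 1 -> legal
(1,6): no bracket -> illegal
(2,1): no bracket -> illegal
(2,3): flips 1 -> legal
(2,5): no bracket -> illegal
(2,6): no bracket -> illegal
(3,1): no bracket -> illegal
(3,5): no bracket -> illegal
(4,2): no bracket -> illegal
(4,5): flips 1 -> legal
(5,1): no bracket -> illegal
(5,2): flips 1 -> legal
(5,7): no bracket -> illegal
(6,1): no bracket -> illegal
(6,3): flips 1 -> legal
(6,4): no bracket -> illegal
(6,5): no bracket -> illegal
(6,7): no bracket -> illegal
(7,1): no bracket -> illegal
(7,2): no bracket -> illegal
(7,3): no bracket -> illegal
(7,5): no bracket -> illegal
(7,6): flips 1 -> legal
(7,7): flips 1 -> legal
W mobility = 9

Answer: B=6 W=9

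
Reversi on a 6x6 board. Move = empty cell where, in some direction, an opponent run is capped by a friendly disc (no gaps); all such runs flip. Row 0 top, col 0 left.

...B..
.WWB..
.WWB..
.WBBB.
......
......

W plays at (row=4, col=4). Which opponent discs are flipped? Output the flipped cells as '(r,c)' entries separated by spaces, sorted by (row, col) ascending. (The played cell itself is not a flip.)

Answer: (3,3)

Derivation:
Dir NW: opp run (3,3) capped by W -> flip
Dir N: opp run (3,4), next='.' -> no flip
Dir NE: first cell '.' (not opp) -> no flip
Dir W: first cell '.' (not opp) -> no flip
Dir E: first cell '.' (not opp) -> no flip
Dir SW: first cell '.' (not opp) -> no flip
Dir S: first cell '.' (not opp) -> no flip
Dir SE: first cell '.' (not opp) -> no flip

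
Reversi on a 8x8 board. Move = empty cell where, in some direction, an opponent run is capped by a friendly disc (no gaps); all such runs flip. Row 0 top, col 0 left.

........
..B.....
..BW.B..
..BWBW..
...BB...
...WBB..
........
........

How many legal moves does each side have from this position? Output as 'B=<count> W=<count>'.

-- B to move --
(1,3): flips 2 -> legal
(1,4): flips 1 -> legal
(2,4): flips 1 -> legal
(2,6): flips 1 -> legal
(3,6): flips 1 -> legal
(4,2): no bracket -> illegal
(4,5): flips 1 -> legal
(4,6): no bracket -> illegal
(5,2): flips 1 -> legal
(6,2): flips 1 -> legal
(6,3): flips 1 -> legal
(6,4): no bracket -> illegal
B mobility = 9
-- W to move --
(0,1): flips 1 -> legal
(0,2): no bracket -> illegal
(0,3): no bracket -> illegal
(1,1): flips 1 -> legal
(1,3): no bracket -> illegal
(1,4): no bracket -> illegal
(1,5): flips 1 -> legal
(1,6): no bracket -> illegal
(2,1): flips 1 -> legal
(2,4): no bracket -> illegal
(2,6): no bracket -> illegal
(3,1): flips 1 -> legal
(3,6): no bracket -> illegal
(4,1): flips 1 -> legal
(4,2): no bracket -> illegal
(4,5): flips 1 -> legal
(4,6): no bracket -> illegal
(5,2): no bracket -> illegal
(5,6): flips 2 -> legal
(6,3): no bracket -> illegal
(6,4): no bracket -> illegal
(6,5): no bracket -> illegal
(6,6): flips 2 -> legal
W mobility = 9

Answer: B=9 W=9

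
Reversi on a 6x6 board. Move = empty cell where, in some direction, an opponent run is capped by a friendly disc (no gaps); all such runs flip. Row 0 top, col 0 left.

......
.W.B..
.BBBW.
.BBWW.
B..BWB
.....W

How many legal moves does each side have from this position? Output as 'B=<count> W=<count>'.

-- B to move --
(0,0): flips 1 -> legal
(0,1): flips 1 -> legal
(0,2): no bracket -> illegal
(1,0): no bracket -> illegal
(1,2): no bracket -> illegal
(1,4): no bracket -> illegal
(1,5): no bracket -> illegal
(2,0): no bracket -> illegal
(2,5): flips 2 -> legal
(3,5): flips 3 -> legal
(4,2): no bracket -> illegal
(5,3): no bracket -> illegal
(5,4): no bracket -> illegal
B mobility = 4
-- W to move --
(0,2): flips 1 -> legal
(0,3): flips 2 -> legal
(0,4): no bracket -> illegal
(1,0): no bracket -> illegal
(1,2): flips 1 -> legal
(1,4): no bracket -> illegal
(2,0): flips 3 -> legal
(3,0): flips 2 -> legal
(3,5): flips 1 -> legal
(4,1): flips 2 -> legal
(4,2): flips 1 -> legal
(5,0): no bracket -> illegal
(5,1): no bracket -> illegal
(5,2): flips 1 -> legal
(5,3): flips 1 -> legal
(5,4): no bracket -> illegal
W mobility = 10

Answer: B=4 W=10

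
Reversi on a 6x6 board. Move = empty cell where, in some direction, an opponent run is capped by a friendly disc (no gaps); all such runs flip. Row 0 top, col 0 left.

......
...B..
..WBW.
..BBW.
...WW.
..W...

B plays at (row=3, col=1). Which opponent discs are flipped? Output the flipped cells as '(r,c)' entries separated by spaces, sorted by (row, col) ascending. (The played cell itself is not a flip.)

Answer: (2,2)

Derivation:
Dir NW: first cell '.' (not opp) -> no flip
Dir N: first cell '.' (not opp) -> no flip
Dir NE: opp run (2,2) capped by B -> flip
Dir W: first cell '.' (not opp) -> no flip
Dir E: first cell 'B' (not opp) -> no flip
Dir SW: first cell '.' (not opp) -> no flip
Dir S: first cell '.' (not opp) -> no flip
Dir SE: first cell '.' (not opp) -> no flip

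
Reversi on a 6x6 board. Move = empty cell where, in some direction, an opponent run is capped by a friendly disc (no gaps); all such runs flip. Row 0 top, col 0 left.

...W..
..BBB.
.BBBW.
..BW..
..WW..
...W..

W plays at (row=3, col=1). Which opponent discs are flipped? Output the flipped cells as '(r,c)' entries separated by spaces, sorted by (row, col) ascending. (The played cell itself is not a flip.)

Answer: (3,2)

Derivation:
Dir NW: first cell '.' (not opp) -> no flip
Dir N: opp run (2,1), next='.' -> no flip
Dir NE: opp run (2,2) (1,3), next='.' -> no flip
Dir W: first cell '.' (not opp) -> no flip
Dir E: opp run (3,2) capped by W -> flip
Dir SW: first cell '.' (not opp) -> no flip
Dir S: first cell '.' (not opp) -> no flip
Dir SE: first cell 'W' (not opp) -> no flip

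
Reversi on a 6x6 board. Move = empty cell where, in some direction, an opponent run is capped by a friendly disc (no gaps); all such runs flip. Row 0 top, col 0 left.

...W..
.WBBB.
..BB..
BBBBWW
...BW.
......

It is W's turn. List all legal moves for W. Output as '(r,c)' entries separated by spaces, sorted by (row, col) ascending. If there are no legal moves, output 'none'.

Answer: (0,1) (1,5) (2,1) (2,5) (4,2) (5,2) (5,3)

Derivation:
(0,1): flips 2 -> legal
(0,2): no bracket -> illegal
(0,4): no bracket -> illegal
(0,5): no bracket -> illegal
(1,5): flips 3 -> legal
(2,0): no bracket -> illegal
(2,1): flips 1 -> legal
(2,4): no bracket -> illegal
(2,5): flips 1 -> legal
(4,0): no bracket -> illegal
(4,1): no bracket -> illegal
(4,2): flips 1 -> legal
(5,2): flips 1 -> legal
(5,3): flips 4 -> legal
(5,4): no bracket -> illegal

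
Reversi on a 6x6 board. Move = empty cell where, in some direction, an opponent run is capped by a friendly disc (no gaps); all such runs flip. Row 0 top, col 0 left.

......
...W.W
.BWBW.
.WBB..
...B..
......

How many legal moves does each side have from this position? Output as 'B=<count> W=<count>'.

Answer: B=6 W=6

Derivation:
-- B to move --
(0,2): no bracket -> illegal
(0,3): flips 1 -> legal
(0,4): no bracket -> illegal
(0,5): no bracket -> illegal
(1,1): flips 1 -> legal
(1,2): flips 1 -> legal
(1,4): no bracket -> illegal
(2,0): no bracket -> illegal
(2,5): flips 1 -> legal
(3,0): flips 1 -> legal
(3,4): no bracket -> illegal
(3,5): no bracket -> illegal
(4,0): no bracket -> illegal
(4,1): flips 1 -> legal
(4,2): no bracket -> illegal
B mobility = 6
-- W to move --
(1,0): no bracket -> illegal
(1,1): flips 1 -> legal
(1,2): no bracket -> illegal
(1,4): no bracket -> illegal
(2,0): flips 1 -> legal
(3,0): no bracket -> illegal
(3,4): flips 2 -> legal
(4,1): no bracket -> illegal
(4,2): flips 2 -> legal
(4,4): flips 1 -> legal
(5,2): no bracket -> illegal
(5,3): flips 3 -> legal
(5,4): no bracket -> illegal
W mobility = 6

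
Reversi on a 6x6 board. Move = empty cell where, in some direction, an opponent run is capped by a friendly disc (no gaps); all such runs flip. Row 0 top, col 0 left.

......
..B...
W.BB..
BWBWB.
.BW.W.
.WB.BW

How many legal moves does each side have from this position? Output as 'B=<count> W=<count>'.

Answer: B=5 W=7

Derivation:
-- B to move --
(1,0): flips 1 -> legal
(1,1): no bracket -> illegal
(2,1): flips 1 -> legal
(2,4): no bracket -> illegal
(3,5): no bracket -> illegal
(4,0): flips 1 -> legal
(4,3): flips 2 -> legal
(4,5): no bracket -> illegal
(5,0): flips 1 -> legal
(5,3): no bracket -> illegal
B mobility = 5
-- W to move --
(0,1): no bracket -> illegal
(0,2): flips 3 -> legal
(0,3): no bracket -> illegal
(1,1): flips 1 -> legal
(1,3): flips 2 -> legal
(1,4): no bracket -> illegal
(2,1): no bracket -> illegal
(2,4): flips 1 -> legal
(2,5): no bracket -> illegal
(3,5): flips 1 -> legal
(4,0): flips 2 -> legal
(4,3): no bracket -> illegal
(4,5): no bracket -> illegal
(5,0): no bracket -> illegal
(5,3): flips 2 -> legal
W mobility = 7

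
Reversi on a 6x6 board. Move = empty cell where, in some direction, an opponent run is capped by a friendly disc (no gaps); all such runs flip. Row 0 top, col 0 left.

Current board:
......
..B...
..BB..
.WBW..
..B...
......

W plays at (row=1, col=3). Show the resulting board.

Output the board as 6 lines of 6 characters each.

Answer: ......
..BW..
..WW..
.WBW..
..B...
......

Derivation:
Place W at (1,3); scan 8 dirs for brackets.
Dir NW: first cell '.' (not opp) -> no flip
Dir N: first cell '.' (not opp) -> no flip
Dir NE: first cell '.' (not opp) -> no flip
Dir W: opp run (1,2), next='.' -> no flip
Dir E: first cell '.' (not opp) -> no flip
Dir SW: opp run (2,2) capped by W -> flip
Dir S: opp run (2,3) capped by W -> flip
Dir SE: first cell '.' (not opp) -> no flip
All flips: (2,2) (2,3)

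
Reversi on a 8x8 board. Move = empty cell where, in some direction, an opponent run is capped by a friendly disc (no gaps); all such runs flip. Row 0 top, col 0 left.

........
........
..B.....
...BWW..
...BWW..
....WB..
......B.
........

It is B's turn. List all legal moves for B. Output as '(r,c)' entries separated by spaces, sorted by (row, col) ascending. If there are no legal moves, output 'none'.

(2,3): no bracket -> illegal
(2,4): no bracket -> illegal
(2,5): flips 3 -> legal
(2,6): no bracket -> illegal
(3,6): flips 2 -> legal
(4,6): flips 2 -> legal
(5,3): flips 1 -> legal
(5,6): no bracket -> illegal
(6,3): no bracket -> illegal
(6,4): no bracket -> illegal
(6,5): flips 1 -> legal

Answer: (2,5) (3,6) (4,6) (5,3) (6,5)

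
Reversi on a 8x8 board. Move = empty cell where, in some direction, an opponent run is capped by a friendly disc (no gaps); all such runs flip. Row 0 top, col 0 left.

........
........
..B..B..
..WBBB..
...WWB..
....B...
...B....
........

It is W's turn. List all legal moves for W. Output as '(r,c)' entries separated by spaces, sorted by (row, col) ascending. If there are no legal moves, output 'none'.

Answer: (1,1) (1,2) (1,6) (2,3) (2,4) (2,6) (3,6) (4,6) (6,4) (6,5)

Derivation:
(1,1): flips 2 -> legal
(1,2): flips 1 -> legal
(1,3): no bracket -> illegal
(1,4): no bracket -> illegal
(1,5): no bracket -> illegal
(1,6): flips 2 -> legal
(2,1): no bracket -> illegal
(2,3): flips 1 -> legal
(2,4): flips 1 -> legal
(2,6): flips 1 -> legal
(3,1): no bracket -> illegal
(3,6): flips 3 -> legal
(4,2): no bracket -> illegal
(4,6): flips 1 -> legal
(5,2): no bracket -> illegal
(5,3): no bracket -> illegal
(5,5): no bracket -> illegal
(5,6): no bracket -> illegal
(6,2): no bracket -> illegal
(6,4): flips 1 -> legal
(6,5): flips 1 -> legal
(7,2): no bracket -> illegal
(7,3): no bracket -> illegal
(7,4): no bracket -> illegal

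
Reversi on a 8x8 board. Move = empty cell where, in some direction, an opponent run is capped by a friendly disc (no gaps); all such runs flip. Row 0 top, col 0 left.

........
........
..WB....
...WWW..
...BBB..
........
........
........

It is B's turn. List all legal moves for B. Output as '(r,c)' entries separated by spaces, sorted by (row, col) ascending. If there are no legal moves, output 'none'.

Answer: (1,1) (2,1) (2,4) (2,5) (2,6)

Derivation:
(1,1): flips 2 -> legal
(1,2): no bracket -> illegal
(1,3): no bracket -> illegal
(2,1): flips 1 -> legal
(2,4): flips 1 -> legal
(2,5): flips 2 -> legal
(2,6): flips 1 -> legal
(3,1): no bracket -> illegal
(3,2): no bracket -> illegal
(3,6): no bracket -> illegal
(4,2): no bracket -> illegal
(4,6): no bracket -> illegal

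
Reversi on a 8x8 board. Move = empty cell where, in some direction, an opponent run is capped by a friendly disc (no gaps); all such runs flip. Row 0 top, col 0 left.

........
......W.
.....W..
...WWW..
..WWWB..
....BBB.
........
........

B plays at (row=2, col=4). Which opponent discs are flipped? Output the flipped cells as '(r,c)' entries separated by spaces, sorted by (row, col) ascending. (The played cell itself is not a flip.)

Dir NW: first cell '.' (not opp) -> no flip
Dir N: first cell '.' (not opp) -> no flip
Dir NE: first cell '.' (not opp) -> no flip
Dir W: first cell '.' (not opp) -> no flip
Dir E: opp run (2,5), next='.' -> no flip
Dir SW: opp run (3,3) (4,2), next='.' -> no flip
Dir S: opp run (3,4) (4,4) capped by B -> flip
Dir SE: opp run (3,5), next='.' -> no flip

Answer: (3,4) (4,4)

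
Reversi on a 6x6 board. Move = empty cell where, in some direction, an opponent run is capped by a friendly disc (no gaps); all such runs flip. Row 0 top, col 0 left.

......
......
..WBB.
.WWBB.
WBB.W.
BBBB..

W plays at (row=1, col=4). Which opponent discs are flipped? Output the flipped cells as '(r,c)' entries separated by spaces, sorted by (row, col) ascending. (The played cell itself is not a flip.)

Answer: (2,3) (2,4) (3,4)

Derivation:
Dir NW: first cell '.' (not opp) -> no flip
Dir N: first cell '.' (not opp) -> no flip
Dir NE: first cell '.' (not opp) -> no flip
Dir W: first cell '.' (not opp) -> no flip
Dir E: first cell '.' (not opp) -> no flip
Dir SW: opp run (2,3) capped by W -> flip
Dir S: opp run (2,4) (3,4) capped by W -> flip
Dir SE: first cell '.' (not opp) -> no flip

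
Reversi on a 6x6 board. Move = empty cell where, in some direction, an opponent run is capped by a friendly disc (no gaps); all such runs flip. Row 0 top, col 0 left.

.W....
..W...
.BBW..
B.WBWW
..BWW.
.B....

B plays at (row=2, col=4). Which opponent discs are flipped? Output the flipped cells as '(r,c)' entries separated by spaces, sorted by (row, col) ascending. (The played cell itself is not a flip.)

Dir NW: first cell '.' (not opp) -> no flip
Dir N: first cell '.' (not opp) -> no flip
Dir NE: first cell '.' (not opp) -> no flip
Dir W: opp run (2,3) capped by B -> flip
Dir E: first cell '.' (not opp) -> no flip
Dir SW: first cell 'B' (not opp) -> no flip
Dir S: opp run (3,4) (4,4), next='.' -> no flip
Dir SE: opp run (3,5), next=edge -> no flip

Answer: (2,3)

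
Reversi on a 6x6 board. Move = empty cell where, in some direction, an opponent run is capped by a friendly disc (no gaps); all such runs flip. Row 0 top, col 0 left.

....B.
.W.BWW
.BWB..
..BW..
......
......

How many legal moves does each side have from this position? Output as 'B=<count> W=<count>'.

Answer: B=7 W=7

Derivation:
-- B to move --
(0,0): no bracket -> illegal
(0,1): flips 1 -> legal
(0,2): no bracket -> illegal
(0,3): no bracket -> illegal
(0,5): flips 1 -> legal
(1,0): no bracket -> illegal
(1,2): flips 1 -> legal
(2,0): no bracket -> illegal
(2,4): flips 1 -> legal
(2,5): no bracket -> illegal
(3,1): flips 1 -> legal
(3,4): flips 1 -> legal
(4,2): no bracket -> illegal
(4,3): flips 1 -> legal
(4,4): no bracket -> illegal
B mobility = 7
-- W to move --
(0,2): no bracket -> illegal
(0,3): flips 2 -> legal
(0,5): no bracket -> illegal
(1,0): no bracket -> illegal
(1,2): flips 1 -> legal
(2,0): flips 1 -> legal
(2,4): flips 1 -> legal
(3,0): no bracket -> illegal
(3,1): flips 2 -> legal
(3,4): no bracket -> illegal
(4,1): flips 2 -> legal
(4,2): flips 1 -> legal
(4,3): no bracket -> illegal
W mobility = 7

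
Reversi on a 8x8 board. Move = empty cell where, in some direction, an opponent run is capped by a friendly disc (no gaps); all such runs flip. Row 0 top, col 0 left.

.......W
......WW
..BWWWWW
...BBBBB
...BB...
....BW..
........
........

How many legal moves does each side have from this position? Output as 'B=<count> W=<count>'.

-- B to move --
(0,5): no bracket -> illegal
(0,6): flips 2 -> legal
(1,2): flips 1 -> legal
(1,3): flips 2 -> legal
(1,4): flips 2 -> legal
(1,5): flips 3 -> legal
(3,2): no bracket -> illegal
(4,5): no bracket -> illegal
(4,6): no bracket -> illegal
(5,6): flips 1 -> legal
(6,4): no bracket -> illegal
(6,5): no bracket -> illegal
(6,6): flips 1 -> legal
B mobility = 7
-- W to move --
(1,1): flips 3 -> legal
(1,2): no bracket -> illegal
(1,3): no bracket -> illegal
(2,1): flips 1 -> legal
(3,1): no bracket -> illegal
(3,2): no bracket -> illegal
(4,2): flips 1 -> legal
(4,5): flips 3 -> legal
(4,6): flips 2 -> legal
(4,7): flips 2 -> legal
(5,2): flips 2 -> legal
(5,3): flips 5 -> legal
(6,3): no bracket -> illegal
(6,4): flips 3 -> legal
(6,5): no bracket -> illegal
W mobility = 9

Answer: B=7 W=9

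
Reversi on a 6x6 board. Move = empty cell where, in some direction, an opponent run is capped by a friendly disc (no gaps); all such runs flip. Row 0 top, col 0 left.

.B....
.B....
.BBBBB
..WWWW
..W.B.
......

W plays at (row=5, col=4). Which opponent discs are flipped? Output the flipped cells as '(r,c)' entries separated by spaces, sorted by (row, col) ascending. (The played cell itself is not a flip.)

Answer: (4,4)

Derivation:
Dir NW: first cell '.' (not opp) -> no flip
Dir N: opp run (4,4) capped by W -> flip
Dir NE: first cell '.' (not opp) -> no flip
Dir W: first cell '.' (not opp) -> no flip
Dir E: first cell '.' (not opp) -> no flip
Dir SW: edge -> no flip
Dir S: edge -> no flip
Dir SE: edge -> no flip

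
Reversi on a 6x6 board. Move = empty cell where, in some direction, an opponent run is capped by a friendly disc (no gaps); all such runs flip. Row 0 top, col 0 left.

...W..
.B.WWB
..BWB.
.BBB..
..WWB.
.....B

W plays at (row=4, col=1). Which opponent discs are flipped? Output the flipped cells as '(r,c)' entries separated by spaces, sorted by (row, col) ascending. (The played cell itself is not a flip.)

Dir NW: first cell '.' (not opp) -> no flip
Dir N: opp run (3,1), next='.' -> no flip
Dir NE: opp run (3,2) capped by W -> flip
Dir W: first cell '.' (not opp) -> no flip
Dir E: first cell 'W' (not opp) -> no flip
Dir SW: first cell '.' (not opp) -> no flip
Dir S: first cell '.' (not opp) -> no flip
Dir SE: first cell '.' (not opp) -> no flip

Answer: (3,2)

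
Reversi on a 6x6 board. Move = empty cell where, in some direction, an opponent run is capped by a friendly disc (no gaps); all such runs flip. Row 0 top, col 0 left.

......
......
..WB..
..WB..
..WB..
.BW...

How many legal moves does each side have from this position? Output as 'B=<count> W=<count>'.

-- B to move --
(1,1): flips 1 -> legal
(1,2): no bracket -> illegal
(1,3): no bracket -> illegal
(2,1): flips 2 -> legal
(3,1): flips 1 -> legal
(4,1): flips 2 -> legal
(5,3): flips 1 -> legal
B mobility = 5
-- W to move --
(1,2): no bracket -> illegal
(1,3): no bracket -> illegal
(1,4): flips 1 -> legal
(2,4): flips 2 -> legal
(3,4): flips 2 -> legal
(4,0): no bracket -> illegal
(4,1): no bracket -> illegal
(4,4): flips 2 -> legal
(5,0): flips 1 -> legal
(5,3): no bracket -> illegal
(5,4): flips 1 -> legal
W mobility = 6

Answer: B=5 W=6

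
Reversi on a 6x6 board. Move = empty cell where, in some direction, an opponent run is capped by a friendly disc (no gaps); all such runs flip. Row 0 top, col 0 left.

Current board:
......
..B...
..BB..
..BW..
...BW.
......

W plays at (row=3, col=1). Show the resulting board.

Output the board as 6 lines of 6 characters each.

Place W at (3,1); scan 8 dirs for brackets.
Dir NW: first cell '.' (not opp) -> no flip
Dir N: first cell '.' (not opp) -> no flip
Dir NE: opp run (2,2), next='.' -> no flip
Dir W: first cell '.' (not opp) -> no flip
Dir E: opp run (3,2) capped by W -> flip
Dir SW: first cell '.' (not opp) -> no flip
Dir S: first cell '.' (not opp) -> no flip
Dir SE: first cell '.' (not opp) -> no flip
All flips: (3,2)

Answer: ......
..B...
..BB..
.WWW..
...BW.
......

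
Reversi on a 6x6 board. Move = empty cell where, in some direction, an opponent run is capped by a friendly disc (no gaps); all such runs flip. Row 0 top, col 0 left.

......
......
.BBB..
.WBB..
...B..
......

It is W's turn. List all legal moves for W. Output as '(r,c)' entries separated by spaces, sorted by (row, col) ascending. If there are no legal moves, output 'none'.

(1,0): no bracket -> illegal
(1,1): flips 1 -> legal
(1,2): no bracket -> illegal
(1,3): flips 1 -> legal
(1,4): no bracket -> illegal
(2,0): no bracket -> illegal
(2,4): no bracket -> illegal
(3,0): no bracket -> illegal
(3,4): flips 2 -> legal
(4,1): no bracket -> illegal
(4,2): no bracket -> illegal
(4,4): no bracket -> illegal
(5,2): no bracket -> illegal
(5,3): no bracket -> illegal
(5,4): no bracket -> illegal

Answer: (1,1) (1,3) (3,4)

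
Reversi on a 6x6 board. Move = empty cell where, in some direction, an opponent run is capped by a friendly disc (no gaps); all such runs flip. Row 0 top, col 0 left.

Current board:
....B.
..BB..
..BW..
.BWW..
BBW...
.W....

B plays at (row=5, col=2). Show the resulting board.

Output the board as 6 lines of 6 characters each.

Place B at (5,2); scan 8 dirs for brackets.
Dir NW: first cell 'B' (not opp) -> no flip
Dir N: opp run (4,2) (3,2) capped by B -> flip
Dir NE: first cell '.' (not opp) -> no flip
Dir W: opp run (5,1), next='.' -> no flip
Dir E: first cell '.' (not opp) -> no flip
Dir SW: edge -> no flip
Dir S: edge -> no flip
Dir SE: edge -> no flip
All flips: (3,2) (4,2)

Answer: ....B.
..BB..
..BW..
.BBW..
BBB...
.WB...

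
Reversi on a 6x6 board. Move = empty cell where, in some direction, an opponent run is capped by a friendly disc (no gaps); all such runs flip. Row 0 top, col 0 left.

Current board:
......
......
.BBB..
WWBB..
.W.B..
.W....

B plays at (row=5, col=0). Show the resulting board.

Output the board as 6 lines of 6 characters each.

Place B at (5,0); scan 8 dirs for brackets.
Dir NW: edge -> no flip
Dir N: first cell '.' (not opp) -> no flip
Dir NE: opp run (4,1) capped by B -> flip
Dir W: edge -> no flip
Dir E: opp run (5,1), next='.' -> no flip
Dir SW: edge -> no flip
Dir S: edge -> no flip
Dir SE: edge -> no flip
All flips: (4,1)

Answer: ......
......
.BBB..
WWBB..
.B.B..
BW....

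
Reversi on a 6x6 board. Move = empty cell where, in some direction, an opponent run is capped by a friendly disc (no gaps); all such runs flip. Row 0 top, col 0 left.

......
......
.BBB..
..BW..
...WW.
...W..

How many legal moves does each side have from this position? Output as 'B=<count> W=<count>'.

-- B to move --
(2,4): no bracket -> illegal
(3,4): flips 1 -> legal
(3,5): no bracket -> illegal
(4,2): no bracket -> illegal
(4,5): no bracket -> illegal
(5,2): no bracket -> illegal
(5,4): flips 1 -> legal
(5,5): flips 2 -> legal
B mobility = 3
-- W to move --
(1,0): flips 2 -> legal
(1,1): flips 1 -> legal
(1,2): no bracket -> illegal
(1,3): flips 1 -> legal
(1,4): no bracket -> illegal
(2,0): no bracket -> illegal
(2,4): no bracket -> illegal
(3,0): no bracket -> illegal
(3,1): flips 1 -> legal
(3,4): no bracket -> illegal
(4,1): no bracket -> illegal
(4,2): no bracket -> illegal
W mobility = 4

Answer: B=3 W=4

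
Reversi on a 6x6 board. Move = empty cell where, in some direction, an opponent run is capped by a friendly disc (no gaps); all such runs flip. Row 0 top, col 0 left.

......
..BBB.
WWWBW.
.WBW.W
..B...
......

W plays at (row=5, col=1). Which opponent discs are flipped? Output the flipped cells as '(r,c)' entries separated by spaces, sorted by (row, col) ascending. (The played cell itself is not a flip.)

Answer: (4,2)

Derivation:
Dir NW: first cell '.' (not opp) -> no flip
Dir N: first cell '.' (not opp) -> no flip
Dir NE: opp run (4,2) capped by W -> flip
Dir W: first cell '.' (not opp) -> no flip
Dir E: first cell '.' (not opp) -> no flip
Dir SW: edge -> no flip
Dir S: edge -> no flip
Dir SE: edge -> no flip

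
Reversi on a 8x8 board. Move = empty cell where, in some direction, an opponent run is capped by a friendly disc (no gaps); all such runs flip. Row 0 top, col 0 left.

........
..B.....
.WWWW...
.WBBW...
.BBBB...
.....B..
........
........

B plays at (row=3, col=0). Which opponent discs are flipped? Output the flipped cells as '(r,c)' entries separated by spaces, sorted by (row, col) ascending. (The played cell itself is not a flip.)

Answer: (2,1) (3,1)

Derivation:
Dir NW: edge -> no flip
Dir N: first cell '.' (not opp) -> no flip
Dir NE: opp run (2,1) capped by B -> flip
Dir W: edge -> no flip
Dir E: opp run (3,1) capped by B -> flip
Dir SW: edge -> no flip
Dir S: first cell '.' (not opp) -> no flip
Dir SE: first cell 'B' (not opp) -> no flip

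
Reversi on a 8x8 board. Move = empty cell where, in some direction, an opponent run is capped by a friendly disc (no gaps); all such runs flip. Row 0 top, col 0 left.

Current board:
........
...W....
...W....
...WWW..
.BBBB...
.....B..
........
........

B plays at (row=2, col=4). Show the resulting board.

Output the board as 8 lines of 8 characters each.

Answer: ........
...W....
...WB...
...BBW..
.BBBB...
.....B..
........
........

Derivation:
Place B at (2,4); scan 8 dirs for brackets.
Dir NW: opp run (1,3), next='.' -> no flip
Dir N: first cell '.' (not opp) -> no flip
Dir NE: first cell '.' (not opp) -> no flip
Dir W: opp run (2,3), next='.' -> no flip
Dir E: first cell '.' (not opp) -> no flip
Dir SW: opp run (3,3) capped by B -> flip
Dir S: opp run (3,4) capped by B -> flip
Dir SE: opp run (3,5), next='.' -> no flip
All flips: (3,3) (3,4)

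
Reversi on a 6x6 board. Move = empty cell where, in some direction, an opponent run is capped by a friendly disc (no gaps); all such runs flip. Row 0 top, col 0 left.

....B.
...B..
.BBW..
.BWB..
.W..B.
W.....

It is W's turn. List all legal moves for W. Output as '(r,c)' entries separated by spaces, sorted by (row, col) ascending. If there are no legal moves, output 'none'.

(0,2): no bracket -> illegal
(0,3): flips 1 -> legal
(0,5): no bracket -> illegal
(1,0): flips 1 -> legal
(1,1): flips 2 -> legal
(1,2): flips 1 -> legal
(1,4): no bracket -> illegal
(1,5): no bracket -> illegal
(2,0): flips 2 -> legal
(2,4): no bracket -> illegal
(3,0): flips 1 -> legal
(3,4): flips 1 -> legal
(3,5): no bracket -> illegal
(4,0): no bracket -> illegal
(4,2): no bracket -> illegal
(4,3): flips 1 -> legal
(4,5): no bracket -> illegal
(5,3): no bracket -> illegal
(5,4): no bracket -> illegal
(5,5): no bracket -> illegal

Answer: (0,3) (1,0) (1,1) (1,2) (2,0) (3,0) (3,4) (4,3)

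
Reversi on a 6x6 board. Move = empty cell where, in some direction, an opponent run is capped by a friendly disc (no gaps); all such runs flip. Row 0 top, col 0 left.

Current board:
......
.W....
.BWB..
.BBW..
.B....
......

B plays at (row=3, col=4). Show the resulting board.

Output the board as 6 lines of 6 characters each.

Place B at (3,4); scan 8 dirs for brackets.
Dir NW: first cell 'B' (not opp) -> no flip
Dir N: first cell '.' (not opp) -> no flip
Dir NE: first cell '.' (not opp) -> no flip
Dir W: opp run (3,3) capped by B -> flip
Dir E: first cell '.' (not opp) -> no flip
Dir SW: first cell '.' (not opp) -> no flip
Dir S: first cell '.' (not opp) -> no flip
Dir SE: first cell '.' (not opp) -> no flip
All flips: (3,3)

Answer: ......
.W....
.BWB..
.BBBB.
.B....
......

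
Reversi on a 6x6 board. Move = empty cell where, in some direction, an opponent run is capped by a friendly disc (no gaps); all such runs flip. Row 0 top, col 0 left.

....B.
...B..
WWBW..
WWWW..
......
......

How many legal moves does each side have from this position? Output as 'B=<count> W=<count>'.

-- B to move --
(1,0): no bracket -> illegal
(1,1): no bracket -> illegal
(1,2): no bracket -> illegal
(1,4): no bracket -> illegal
(2,4): flips 1 -> legal
(3,4): no bracket -> illegal
(4,0): flips 1 -> legal
(4,1): no bracket -> illegal
(4,2): flips 1 -> legal
(4,3): flips 2 -> legal
(4,4): flips 1 -> legal
B mobility = 5
-- W to move --
(0,2): no bracket -> illegal
(0,3): flips 1 -> legal
(0,5): no bracket -> illegal
(1,1): flips 1 -> legal
(1,2): flips 1 -> legal
(1,4): no bracket -> illegal
(1,5): no bracket -> illegal
(2,4): no bracket -> illegal
W mobility = 3

Answer: B=5 W=3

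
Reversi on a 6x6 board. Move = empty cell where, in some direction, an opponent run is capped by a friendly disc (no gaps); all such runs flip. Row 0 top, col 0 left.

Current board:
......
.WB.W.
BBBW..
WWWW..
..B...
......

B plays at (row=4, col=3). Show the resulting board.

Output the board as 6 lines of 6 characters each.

Answer: ......
.WB.W.
BBBW..
WWBW..
..BB..
......

Derivation:
Place B at (4,3); scan 8 dirs for brackets.
Dir NW: opp run (3,2) capped by B -> flip
Dir N: opp run (3,3) (2,3), next='.' -> no flip
Dir NE: first cell '.' (not opp) -> no flip
Dir W: first cell 'B' (not opp) -> no flip
Dir E: first cell '.' (not opp) -> no flip
Dir SW: first cell '.' (not opp) -> no flip
Dir S: first cell '.' (not opp) -> no flip
Dir SE: first cell '.' (not opp) -> no flip
All flips: (3,2)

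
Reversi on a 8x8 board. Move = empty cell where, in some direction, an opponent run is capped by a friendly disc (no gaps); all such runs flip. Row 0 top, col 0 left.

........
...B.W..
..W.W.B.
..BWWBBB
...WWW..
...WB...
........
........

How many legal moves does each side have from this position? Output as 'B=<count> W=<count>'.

-- B to move --
(0,4): flips 1 -> legal
(0,5): no bracket -> illegal
(0,6): no bracket -> illegal
(1,1): no bracket -> illegal
(1,2): flips 1 -> legal
(1,4): flips 3 -> legal
(1,6): no bracket -> illegal
(2,1): no bracket -> illegal
(2,3): no bracket -> illegal
(2,5): no bracket -> illegal
(3,1): flips 1 -> legal
(4,2): no bracket -> illegal
(4,6): no bracket -> illegal
(5,2): flips 1 -> legal
(5,5): flips 1 -> legal
(5,6): no bracket -> illegal
(6,2): flips 2 -> legal
(6,3): no bracket -> illegal
(6,4): no bracket -> illegal
B mobility = 7
-- W to move --
(0,2): flips 1 -> legal
(0,3): no bracket -> illegal
(0,4): flips 1 -> legal
(1,2): no bracket -> illegal
(1,4): no bracket -> illegal
(1,6): no bracket -> illegal
(1,7): flips 2 -> legal
(2,1): flips 1 -> legal
(2,3): no bracket -> illegal
(2,5): flips 1 -> legal
(2,7): flips 1 -> legal
(3,1): flips 1 -> legal
(4,1): no bracket -> illegal
(4,2): flips 1 -> legal
(4,6): flips 1 -> legal
(4,7): no bracket -> illegal
(5,5): flips 1 -> legal
(6,3): flips 1 -> legal
(6,4): flips 1 -> legal
(6,5): flips 1 -> legal
W mobility = 13

Answer: B=7 W=13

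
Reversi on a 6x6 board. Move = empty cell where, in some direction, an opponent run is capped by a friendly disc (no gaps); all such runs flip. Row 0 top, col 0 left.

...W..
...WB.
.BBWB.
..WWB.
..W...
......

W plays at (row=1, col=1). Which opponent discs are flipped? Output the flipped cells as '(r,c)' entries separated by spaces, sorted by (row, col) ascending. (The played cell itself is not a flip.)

Answer: (2,2)

Derivation:
Dir NW: first cell '.' (not opp) -> no flip
Dir N: first cell '.' (not opp) -> no flip
Dir NE: first cell '.' (not opp) -> no flip
Dir W: first cell '.' (not opp) -> no flip
Dir E: first cell '.' (not opp) -> no flip
Dir SW: first cell '.' (not opp) -> no flip
Dir S: opp run (2,1), next='.' -> no flip
Dir SE: opp run (2,2) capped by W -> flip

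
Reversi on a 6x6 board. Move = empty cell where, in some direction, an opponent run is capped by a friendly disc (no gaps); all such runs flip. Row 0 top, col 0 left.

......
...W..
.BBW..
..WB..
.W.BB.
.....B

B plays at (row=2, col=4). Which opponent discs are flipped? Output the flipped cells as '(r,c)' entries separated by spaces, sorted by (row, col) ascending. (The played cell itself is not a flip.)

Dir NW: opp run (1,3), next='.' -> no flip
Dir N: first cell '.' (not opp) -> no flip
Dir NE: first cell '.' (not opp) -> no flip
Dir W: opp run (2,3) capped by B -> flip
Dir E: first cell '.' (not opp) -> no flip
Dir SW: first cell 'B' (not opp) -> no flip
Dir S: first cell '.' (not opp) -> no flip
Dir SE: first cell '.' (not opp) -> no flip

Answer: (2,3)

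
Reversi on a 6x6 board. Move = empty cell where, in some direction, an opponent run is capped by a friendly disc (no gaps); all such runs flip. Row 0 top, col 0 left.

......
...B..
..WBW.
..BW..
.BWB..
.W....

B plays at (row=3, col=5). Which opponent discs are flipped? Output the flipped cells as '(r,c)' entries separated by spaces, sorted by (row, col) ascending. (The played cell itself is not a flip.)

Dir NW: opp run (2,4) capped by B -> flip
Dir N: first cell '.' (not opp) -> no flip
Dir NE: edge -> no flip
Dir W: first cell '.' (not opp) -> no flip
Dir E: edge -> no flip
Dir SW: first cell '.' (not opp) -> no flip
Dir S: first cell '.' (not opp) -> no flip
Dir SE: edge -> no flip

Answer: (2,4)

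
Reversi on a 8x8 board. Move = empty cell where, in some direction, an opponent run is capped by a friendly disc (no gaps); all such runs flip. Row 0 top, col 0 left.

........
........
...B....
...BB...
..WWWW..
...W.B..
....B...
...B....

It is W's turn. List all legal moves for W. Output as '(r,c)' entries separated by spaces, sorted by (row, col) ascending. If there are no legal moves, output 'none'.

(1,2): flips 2 -> legal
(1,3): flips 2 -> legal
(1,4): no bracket -> illegal
(2,2): flips 1 -> legal
(2,4): flips 2 -> legal
(2,5): flips 1 -> legal
(3,2): no bracket -> illegal
(3,5): no bracket -> illegal
(4,6): no bracket -> illegal
(5,4): no bracket -> illegal
(5,6): no bracket -> illegal
(6,2): no bracket -> illegal
(6,3): no bracket -> illegal
(6,5): flips 1 -> legal
(6,6): flips 1 -> legal
(7,2): no bracket -> illegal
(7,4): no bracket -> illegal
(7,5): flips 1 -> legal

Answer: (1,2) (1,3) (2,2) (2,4) (2,5) (6,5) (6,6) (7,5)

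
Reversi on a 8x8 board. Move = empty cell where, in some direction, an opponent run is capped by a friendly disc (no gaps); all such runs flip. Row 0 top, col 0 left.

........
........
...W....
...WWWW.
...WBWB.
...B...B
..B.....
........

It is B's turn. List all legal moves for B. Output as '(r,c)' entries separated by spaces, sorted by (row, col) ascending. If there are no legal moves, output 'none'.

Answer: (1,3) (2,2) (2,4) (2,6) (4,2)

Derivation:
(1,2): no bracket -> illegal
(1,3): flips 3 -> legal
(1,4): no bracket -> illegal
(2,2): flips 1 -> legal
(2,4): flips 2 -> legal
(2,5): no bracket -> illegal
(2,6): flips 2 -> legal
(2,7): no bracket -> illegal
(3,2): no bracket -> illegal
(3,7): no bracket -> illegal
(4,2): flips 1 -> legal
(4,7): no bracket -> illegal
(5,2): no bracket -> illegal
(5,4): no bracket -> illegal
(5,5): no bracket -> illegal
(5,6): no bracket -> illegal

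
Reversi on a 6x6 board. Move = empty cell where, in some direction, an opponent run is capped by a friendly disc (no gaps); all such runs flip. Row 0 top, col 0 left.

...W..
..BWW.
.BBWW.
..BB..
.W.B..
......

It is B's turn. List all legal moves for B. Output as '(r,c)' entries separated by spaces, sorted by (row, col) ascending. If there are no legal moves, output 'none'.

(0,2): no bracket -> illegal
(0,4): flips 1 -> legal
(0,5): flips 2 -> legal
(1,5): flips 3 -> legal
(2,5): flips 2 -> legal
(3,0): no bracket -> illegal
(3,1): no bracket -> illegal
(3,4): flips 1 -> legal
(3,5): no bracket -> illegal
(4,0): no bracket -> illegal
(4,2): no bracket -> illegal
(5,0): flips 1 -> legal
(5,1): no bracket -> illegal
(5,2): no bracket -> illegal

Answer: (0,4) (0,5) (1,5) (2,5) (3,4) (5,0)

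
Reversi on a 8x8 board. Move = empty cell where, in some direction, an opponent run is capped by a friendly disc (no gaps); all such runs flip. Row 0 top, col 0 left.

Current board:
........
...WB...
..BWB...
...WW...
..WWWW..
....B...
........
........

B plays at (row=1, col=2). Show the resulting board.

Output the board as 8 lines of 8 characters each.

Place B at (1,2); scan 8 dirs for brackets.
Dir NW: first cell '.' (not opp) -> no flip
Dir N: first cell '.' (not opp) -> no flip
Dir NE: first cell '.' (not opp) -> no flip
Dir W: first cell '.' (not opp) -> no flip
Dir E: opp run (1,3) capped by B -> flip
Dir SW: first cell '.' (not opp) -> no flip
Dir S: first cell 'B' (not opp) -> no flip
Dir SE: opp run (2,3) (3,4) (4,5), next='.' -> no flip
All flips: (1,3)

Answer: ........
..BBB...
..BWB...
...WW...
..WWWW..
....B...
........
........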